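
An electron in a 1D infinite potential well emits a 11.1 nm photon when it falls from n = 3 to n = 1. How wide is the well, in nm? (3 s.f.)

L = 0.164 nm

The photon carries ΔE = hc/λ = 6.626×10^-34·2.998×10^8/1.11×10^-8 m = 1.790×10^-17 J.
Since ΔE = (3² − 1²)E_1, E_1 = 2.237×10^-18 J, and L = h/√(8m_eE_1) = 1.64×10^-10 m = 0.164 nm.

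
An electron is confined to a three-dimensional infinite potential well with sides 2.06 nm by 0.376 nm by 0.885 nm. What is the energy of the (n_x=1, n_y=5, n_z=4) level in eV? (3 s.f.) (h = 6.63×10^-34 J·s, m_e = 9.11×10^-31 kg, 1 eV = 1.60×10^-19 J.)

E = 74.4 eV

For a 3D rectangular well E = (h²/8m_e)·Σ n_i²/L_i² = (6.63×10^-34)²/(8·9.11×10^-31) · [1²/(2.06 nm)² + 5²/(0.376 nm)² + 4²/(0.885 nm)²].
Evaluating gives E = 1.191×10^-17 J = 74.4 eV.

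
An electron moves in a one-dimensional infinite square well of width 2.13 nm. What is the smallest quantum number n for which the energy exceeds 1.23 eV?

E_1 = h²/(8m_eL²) = 1.328×10^-20 J = 0.08290 eV.
Need n² > 1.23/0.08290 = 14.84, i.e. n > 3.852.
The smallest integer satisfying this is n = 4.

n = 4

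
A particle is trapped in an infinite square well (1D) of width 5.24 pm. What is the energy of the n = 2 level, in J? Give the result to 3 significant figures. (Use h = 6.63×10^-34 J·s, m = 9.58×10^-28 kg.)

E_2 = 8.36×10^-18 J

For an infinite well E_n = n²h²/(8mL²), so E_1 = h²/(8mL²) = (6.63×10^-34)²/(8·9.58×10^-28·(5.24×10^-12 m)²) = 2.089×10^-18 J.
Then E_2 = 2²·E_1 = 4·2.089×10^-18 J = 8.36×10^-18 J.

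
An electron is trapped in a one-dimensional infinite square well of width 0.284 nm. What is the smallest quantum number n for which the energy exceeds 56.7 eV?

n = 4

E_1 = h²/(8m_eL²) = 7.470×10^-19 J = 4.663 eV.
Need n² > 56.7/4.663 = 12.16, i.e. n > 3.487.
The smallest integer satisfying this is n = 4.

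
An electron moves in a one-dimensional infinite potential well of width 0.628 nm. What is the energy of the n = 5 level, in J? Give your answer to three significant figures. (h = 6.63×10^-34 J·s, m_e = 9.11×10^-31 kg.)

For an infinite well E_n = n²h²/(8m_eL²), so E_1 = h²/(8m_eL²) = (6.63×10^-34)²/(8·9.11×10^-31·(6.28×10^-10 m)²) = 1.529×10^-19 J.
Then E_5 = 5²·E_1 = 25·1.529×10^-19 J = 3.82×10^-18 J.

E_5 = 3.82×10^-18 J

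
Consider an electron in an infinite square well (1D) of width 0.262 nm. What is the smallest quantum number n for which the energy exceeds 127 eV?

E_1 = h²/(8m_eL²) = 8.777×10^-19 J = 5.479 eV.
Need n² > 127/5.479 = 23.18, i.e. n > 4.815.
The smallest integer satisfying this is n = 5.

n = 5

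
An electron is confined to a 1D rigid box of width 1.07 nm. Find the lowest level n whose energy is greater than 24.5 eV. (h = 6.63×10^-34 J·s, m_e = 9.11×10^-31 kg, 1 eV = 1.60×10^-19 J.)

E_1 = h²/(8m_eL²) = 5.268×10^-20 J = 0.3293 eV.
Need n² > 24.5/0.3293 = 74.40, i.e. n > 8.626.
The smallest integer satisfying this is n = 9.

n = 9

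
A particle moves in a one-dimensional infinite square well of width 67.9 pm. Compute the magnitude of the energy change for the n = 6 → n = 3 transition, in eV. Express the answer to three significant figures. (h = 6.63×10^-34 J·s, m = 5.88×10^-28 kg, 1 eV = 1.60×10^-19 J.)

|ΔE| = 3.42 eV

E_1 = h²/(8mL²) = 2.027×10^-20 J.
|ΔE| = |6² − 3²|·E_1 = 27·2.027×10^-20 J = 5.473×10^-19 J = 3.42 eV.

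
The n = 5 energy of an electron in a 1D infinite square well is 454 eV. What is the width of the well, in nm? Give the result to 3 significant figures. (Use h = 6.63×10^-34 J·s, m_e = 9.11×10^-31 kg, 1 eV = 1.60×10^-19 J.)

L = 0.144 nm

From E_n = n²h²/(8m_eL²), L = n·h/√(8m_eE_n).
E_5 = 454 eV = 7.264×10^-17 J, so L = 5·6.63×10^-34/√(8·9.11×10^-31·7.264×10^-17) = 1.44×10^-10 m = 0.144 nm.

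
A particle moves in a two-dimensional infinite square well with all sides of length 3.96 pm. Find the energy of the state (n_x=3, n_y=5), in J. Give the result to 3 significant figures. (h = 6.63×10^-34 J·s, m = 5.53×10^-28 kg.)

E = 2.15×10^-16 J

For a 2D rectangular well E = (h²/8m)·Σ n_i²/L_i² = (6.63×10^-34)²/(8·5.53×10^-28) · [3²/(3.96 pm)² + 5²/(3.96 pm)²].
Evaluating gives E = 2.15×10^-16 J.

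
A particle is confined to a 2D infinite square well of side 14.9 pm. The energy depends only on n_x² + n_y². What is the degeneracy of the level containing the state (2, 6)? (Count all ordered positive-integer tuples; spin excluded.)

The level has n_x² + n_y² = 40. The ordered positive-integer solutions are (2, 6), (6, 2).
That gives 2 states.

degeneracy = 2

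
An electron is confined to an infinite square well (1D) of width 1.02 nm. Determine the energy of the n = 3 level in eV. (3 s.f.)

E_3 = 3.25 eV

For an infinite well E_n = n²h²/(8m_eL²), so E_1 = h²/(8m_eL²) = (6.626×10^-34)²/(8·9.109×10^-31·(1.02×10^-9 m)²) = 5.791×10^-20 J.
Then E_3 = 3²·E_1 = 9·5.791×10^-20 J = 5.212×10^-19 J.
Converting, E_3 = 5.212×10^-19 J / (1.602×10^-19 J/eV) = 3.25 eV.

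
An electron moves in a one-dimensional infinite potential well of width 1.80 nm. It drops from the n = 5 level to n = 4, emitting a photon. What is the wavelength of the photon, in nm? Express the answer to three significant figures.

E_1 = h²/(8m_eL²) = 1.860×10^-20 J, so ΔE = (5² − 4²)E_1 = 1.674×10^-19 J.
λ = hc/ΔE = (6.626×10^-34·2.998×10^8)/1.674×10^-19 = 1.19×10^-6 m = 1.19×10^3 nm.

λ = 1.19×10^3 nm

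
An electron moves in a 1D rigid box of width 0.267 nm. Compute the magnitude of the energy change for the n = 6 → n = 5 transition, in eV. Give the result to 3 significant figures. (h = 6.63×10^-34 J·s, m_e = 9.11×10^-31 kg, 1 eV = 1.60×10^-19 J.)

|ΔE| = 58.2 eV

E_1 = h²/(8m_eL²) = 8.461×10^-19 J.
|ΔE| = |6² − 5²|·E_1 = 11·8.461×10^-19 J = 9.307×10^-18 J = 58.2 eV.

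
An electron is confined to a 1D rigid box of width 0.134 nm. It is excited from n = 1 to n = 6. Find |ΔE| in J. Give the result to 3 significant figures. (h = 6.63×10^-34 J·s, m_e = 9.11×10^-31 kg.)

|ΔE| = 1.18×10^-16 J

E_1 = h²/(8m_eL²) = 3.359×10^-18 J.
|ΔE| = |1² − 6²|·E_1 = 35·3.359×10^-18 J = 1.18×10^-16 J.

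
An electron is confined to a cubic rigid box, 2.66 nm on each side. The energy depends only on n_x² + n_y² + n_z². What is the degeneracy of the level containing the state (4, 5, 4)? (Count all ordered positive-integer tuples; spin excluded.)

degeneracy = 6

The level has n_x² + n_y² + n_z² = 57. The ordered positive-integer solutions are (2, 2, 7), (2, 7, 2), (4, 4, 5), (4, 5, 4), (5, 4, 4), (7, 2, 2).
That gives 6 states.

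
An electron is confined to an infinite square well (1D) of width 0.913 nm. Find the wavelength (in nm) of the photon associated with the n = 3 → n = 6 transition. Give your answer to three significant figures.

E_1 = h²/(8m_eL²) = 7.228×10^-20 J, so ΔE = (6² − 3²)E_1 = 1.952×10^-18 J.
λ = hc/ΔE = (6.626×10^-34·2.998×10^8)/1.952×10^-18 = 1.02×10^-7 m = 102 nm.

λ = 102 nm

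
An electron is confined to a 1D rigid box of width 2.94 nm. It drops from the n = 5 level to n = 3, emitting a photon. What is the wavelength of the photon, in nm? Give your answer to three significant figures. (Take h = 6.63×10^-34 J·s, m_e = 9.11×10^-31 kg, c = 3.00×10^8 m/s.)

λ = 1.78×10^3 nm

E_1 = h²/(8m_eL²) = 6.978×10^-21 J, so ΔE = (5² − 3²)E_1 = 1.116×10^-19 J.
λ = hc/ΔE = (6.63×10^-34·3.00×10^8)/1.116×10^-19 = 1.78×10^-6 m = 1.78×10^3 nm.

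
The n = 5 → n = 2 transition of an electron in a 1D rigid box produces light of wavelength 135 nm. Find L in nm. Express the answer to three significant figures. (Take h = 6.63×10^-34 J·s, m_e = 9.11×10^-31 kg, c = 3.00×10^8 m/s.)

The photon carries ΔE = hc/λ = 6.63×10^-34·3.00×10^8/1.35×10^-7 m = 1.473×10^-18 J.
Since ΔE = (5² − 2²)E_1, E_1 = 7.014×10^-20 J, and L = h/√(8m_eE_1) = 9.27×10^-10 m = 0.927 nm.

L = 0.927 nm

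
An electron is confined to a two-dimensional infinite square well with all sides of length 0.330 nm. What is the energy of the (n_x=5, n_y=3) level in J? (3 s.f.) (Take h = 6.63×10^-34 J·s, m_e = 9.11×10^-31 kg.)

E = 1.88×10^-17 J

For a 2D rectangular well E = (h²/8m_e)·Σ n_i²/L_i² = (6.63×10^-34)²/(8·9.11×10^-31) · [5²/(0.330 nm)² + 3²/(0.330 nm)²].
Evaluating gives E = 1.88×10^-17 J.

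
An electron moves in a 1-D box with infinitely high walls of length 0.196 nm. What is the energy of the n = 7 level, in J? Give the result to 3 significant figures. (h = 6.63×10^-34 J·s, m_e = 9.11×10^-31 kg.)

E_7 = 7.69×10^-17 J

For an infinite well E_n = n²h²/(8m_eL²), so E_1 = h²/(8m_eL²) = (6.63×10^-34)²/(8·9.11×10^-31·(1.96×10^-10 m)²) = 1.570×10^-18 J.
Then E_7 = 7²·E_1 = 49·1.570×10^-18 J = 7.69×10^-17 J.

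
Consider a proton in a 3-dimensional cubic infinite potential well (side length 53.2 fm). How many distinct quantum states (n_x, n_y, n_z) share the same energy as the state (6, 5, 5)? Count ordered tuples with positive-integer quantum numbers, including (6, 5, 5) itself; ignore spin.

degeneracy = 15

The level has n_x² + n_y² + n_z² = 86. The ordered positive-integer solutions are (1, 2, 9), (1, 6, 7), (1, 7, 6), (1, 9, 2), (2, 1, 9), (2, 9, 1), (5, 5, 6), (5, 6, 5), (6, 1, 7), (6, 5, 5), (6, 7, 1), (7, 1, 6), (7, 6, 1), (9, 1, 2), (9, 2, 1).
That gives 15 states.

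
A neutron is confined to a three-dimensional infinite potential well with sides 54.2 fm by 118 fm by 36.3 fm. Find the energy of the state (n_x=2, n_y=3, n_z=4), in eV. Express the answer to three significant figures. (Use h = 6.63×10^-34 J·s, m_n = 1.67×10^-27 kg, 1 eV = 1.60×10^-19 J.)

For a 3D rectangular well E = (h²/8m_n)·Σ n_i²/L_i² = (6.63×10^-34)²/(8·1.67×10^-27) · [2²/(54.2 fm)² + 3²/(118 fm)² + 4²/(36.3 fm)²].
Evaluating gives E = 4.656×10^-13 J = 2.91×10^6 eV.

E = 2.91×10^6 eV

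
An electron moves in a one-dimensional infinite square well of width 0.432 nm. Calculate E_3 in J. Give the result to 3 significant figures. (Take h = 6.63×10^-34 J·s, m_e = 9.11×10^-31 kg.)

For an infinite well E_n = n²h²/(8m_eL²), so E_1 = h²/(8m_eL²) = (6.63×10^-34)²/(8·9.11×10^-31·(4.32×10^-10 m)²) = 3.232×10^-19 J.
Then E_3 = 3²·E_1 = 9·3.232×10^-19 J = 2.91×10^-18 J.

E_3 = 2.91×10^-18 J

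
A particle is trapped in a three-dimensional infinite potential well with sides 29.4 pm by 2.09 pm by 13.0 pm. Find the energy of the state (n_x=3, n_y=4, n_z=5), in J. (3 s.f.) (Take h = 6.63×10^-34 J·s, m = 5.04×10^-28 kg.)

For a 3D rectangular well E = (h²/8m)·Σ n_i²/L_i² = (6.63×10^-34)²/(8·5.04×10^-28) · [3²/(29.4 pm)² + 4²/(2.09 pm)² + 5²/(13.0 pm)²].
Evaluating gives E = 4.17×10^-16 J.

E = 4.17×10^-16 J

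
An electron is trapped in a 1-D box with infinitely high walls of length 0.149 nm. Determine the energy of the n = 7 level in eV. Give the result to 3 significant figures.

E_7 = 830 eV

For an infinite well E_n = n²h²/(8m_eL²), so E_1 = h²/(8m_eL²) = (6.626×10^-34)²/(8·9.109×10^-31·(1.49×10^-10 m)²) = 2.714×10^-18 J.
Then E_7 = 7²·E_1 = 49·2.714×10^-18 J = 1.330×10^-16 J.
Converting, E_7 = 1.330×10^-16 J / (1.602×10^-19 J/eV) = 830 eV.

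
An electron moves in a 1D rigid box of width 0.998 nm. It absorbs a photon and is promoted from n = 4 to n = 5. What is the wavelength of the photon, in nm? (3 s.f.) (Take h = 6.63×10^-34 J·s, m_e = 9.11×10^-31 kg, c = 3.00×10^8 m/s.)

E_1 = h²/(8m_eL²) = 6.056×10^-20 J, so ΔE = (5² − 4²)E_1 = 5.450×10^-19 J.
λ = hc/ΔE = (6.63×10^-34·3.00×10^8)/5.450×10^-19 = 3.65×10^-7 m = 365 nm.

λ = 365 nm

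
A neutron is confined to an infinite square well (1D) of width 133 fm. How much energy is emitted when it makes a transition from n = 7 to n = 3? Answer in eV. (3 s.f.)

E_1 = h²/(8m_nL²) = 1.852×10^-15 J.
|ΔE| = |7² − 3²|·E_1 = 40·1.852×10^-15 J = 7.408×10^-14 J = 4.62×10^5 eV.

|ΔE| = 4.62×10^5 eV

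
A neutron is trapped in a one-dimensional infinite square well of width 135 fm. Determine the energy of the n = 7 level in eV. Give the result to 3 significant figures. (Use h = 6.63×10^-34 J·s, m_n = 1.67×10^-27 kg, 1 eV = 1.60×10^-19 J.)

E_7 = 5.53×10^5 eV

For an infinite well E_n = n²h²/(8m_nL²), so E_1 = h²/(8m_nL²) = (6.63×10^-34)²/(8·1.67×10^-27·(1.35×10^-13 m)²) = 1.805×10^-15 J.
Then E_7 = 7²·E_1 = 49·1.805×10^-15 J = 8.844×10^-14 J.
Converting, E_7 = 8.844×10^-14 J / (1.60×10^-19 J/eV) = 5.53×10^5 eV.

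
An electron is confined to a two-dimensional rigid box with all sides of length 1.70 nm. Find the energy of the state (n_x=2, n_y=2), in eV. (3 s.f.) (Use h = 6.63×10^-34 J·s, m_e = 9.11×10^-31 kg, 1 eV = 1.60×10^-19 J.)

E = 1.04 eV

For a 2D rectangular well E = (h²/8m_e)·Σ n_i²/L_i² = (6.63×10^-34)²/(8·9.11×10^-31) · [2²/(1.70 nm)² + 2²/(1.70 nm)²].
Evaluating gives E = 1.670×10^-19 J = 1.04 eV.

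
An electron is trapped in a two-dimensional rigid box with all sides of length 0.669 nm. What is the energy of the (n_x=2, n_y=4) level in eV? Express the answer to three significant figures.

E = 16.8 eV

For a 2D rectangular well E = (h²/8m_e)·Σ n_i²/L_i² = (6.626×10^-34)²/(8·9.109×10^-31) · [2²/(0.669 nm)² + 4²/(0.669 nm)²].
Evaluating gives E = 2.692×10^-18 J = 16.8 eV.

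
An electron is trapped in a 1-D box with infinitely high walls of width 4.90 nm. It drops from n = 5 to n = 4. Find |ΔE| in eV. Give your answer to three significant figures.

E_1 = h²/(8m_eL²) = 2.509×10^-21 J.
|ΔE| = |5² − 4²|·E_1 = 9·2.509×10^-21 J = 2.258×10^-20 J = 0.141 eV.

|ΔE| = 0.141 eV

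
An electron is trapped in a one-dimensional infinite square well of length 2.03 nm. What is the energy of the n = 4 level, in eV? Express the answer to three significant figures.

E_4 = 1.46 eV

For an infinite well E_n = n²h²/(8m_eL²), so E_1 = h²/(8m_eL²) = (6.626×10^-34)²/(8·9.109×10^-31·(2.03×10^-9 m)²) = 1.462×10^-20 J.
Then E_4 = 4²·E_1 = 16·1.462×10^-20 J = 2.339×10^-19 J.
Converting, E_4 = 2.339×10^-19 J / (1.602×10^-19 J/eV) = 1.46 eV.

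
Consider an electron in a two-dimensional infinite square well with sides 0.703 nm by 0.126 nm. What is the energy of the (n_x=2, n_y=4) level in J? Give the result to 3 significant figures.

E = 6.12×10^-17 J

For a 2D rectangular well E = (h²/8m_e)·Σ n_i²/L_i² = (6.626×10^-34)²/(8·9.109×10^-31) · [2²/(0.703 nm)² + 4²/(0.126 nm)²].
Evaluating gives E = 6.12×10^-17 J.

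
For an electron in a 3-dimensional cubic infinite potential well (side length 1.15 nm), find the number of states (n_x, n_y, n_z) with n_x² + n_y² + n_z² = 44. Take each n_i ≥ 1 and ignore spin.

The level has n_x² + n_y² + n_z² = 44. The ordered positive-integer solutions are (2, 2, 6), (2, 6, 2), (6, 2, 2).
That gives 3 states.

degeneracy = 3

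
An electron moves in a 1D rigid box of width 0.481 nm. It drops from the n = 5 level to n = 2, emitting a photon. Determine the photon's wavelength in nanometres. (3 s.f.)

λ = 36.3 nm

E_1 = h²/(8m_eL²) = 2.604×10^-19 J, so ΔE = (5² − 2²)E_1 = 5.468×10^-18 J.
λ = hc/ΔE = (6.626×10^-34·2.998×10^8)/5.468×10^-18 = 3.63×10^-8 m = 36.3 nm.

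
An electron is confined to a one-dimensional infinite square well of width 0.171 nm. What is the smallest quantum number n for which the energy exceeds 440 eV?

n = 6

E_1 = h²/(8m_eL²) = 2.060×10^-18 J = 12.86 eV.
Need n² > 440/12.86 = 34.21, i.e. n > 5.849.
The smallest integer satisfying this is n = 6.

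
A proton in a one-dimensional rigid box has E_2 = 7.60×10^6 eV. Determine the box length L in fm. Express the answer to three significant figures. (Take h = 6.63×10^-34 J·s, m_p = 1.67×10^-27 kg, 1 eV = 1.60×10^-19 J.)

From E_n = n²h²/(8m_pL²), L = n·h/√(8m_pE_n).
E_2 = 7.60×10^6 eV = 1.216×10^-12 J, so L = 2·6.63×10^-34/√(8·1.67×10^-27·1.216×10^-12) = 1.04×10^-14 m = 10.4 fm.

L = 10.4 fm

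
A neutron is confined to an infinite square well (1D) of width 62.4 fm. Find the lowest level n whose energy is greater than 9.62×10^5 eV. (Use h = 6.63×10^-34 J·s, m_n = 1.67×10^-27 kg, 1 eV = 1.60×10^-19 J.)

n = 5

E_1 = h²/(8m_nL²) = 8.450×10^-15 J = 5.281×10^4 eV.
Need n² > 9.62×10^5/5.281×10^4 = 18.22, i.e. n > 4.268.
The smallest integer satisfying this is n = 5.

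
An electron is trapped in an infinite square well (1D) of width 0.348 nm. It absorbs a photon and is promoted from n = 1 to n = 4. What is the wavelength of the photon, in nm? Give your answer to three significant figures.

λ = 26.6 nm

E_1 = h²/(8m_eL²) = 4.975×10^-19 J, so ΔE = (4² − 1²)E_1 = 7.462×10^-18 J.
λ = hc/ΔE = (6.626×10^-34·2.998×10^8)/7.462×10^-18 = 2.66×10^-8 m = 26.6 nm.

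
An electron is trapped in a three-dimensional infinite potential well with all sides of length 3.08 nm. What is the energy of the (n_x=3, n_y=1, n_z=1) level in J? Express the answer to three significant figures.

E = 6.99×10^-20 J

For a 3D rectangular well E = (h²/8m_e)·Σ n_i²/L_i² = (6.626×10^-34)²/(8·9.109×10^-31) · [3²/(3.08 nm)² + 1²/(3.08 nm)² + 1²/(3.08 nm)²].
Evaluating gives E = 6.99×10^-20 J.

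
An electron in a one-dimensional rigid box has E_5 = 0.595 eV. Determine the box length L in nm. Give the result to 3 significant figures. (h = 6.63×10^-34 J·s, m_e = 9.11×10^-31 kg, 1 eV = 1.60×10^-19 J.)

L = 3.98 nm

From E_n = n²h²/(8m_eL²), L = n·h/√(8m_eE_n).
E_5 = 0.595 eV = 9.520×10^-20 J, so L = 5·6.63×10^-34/√(8·9.11×10^-31·9.520×10^-20) = 3.98×10^-9 m = 3.98 nm.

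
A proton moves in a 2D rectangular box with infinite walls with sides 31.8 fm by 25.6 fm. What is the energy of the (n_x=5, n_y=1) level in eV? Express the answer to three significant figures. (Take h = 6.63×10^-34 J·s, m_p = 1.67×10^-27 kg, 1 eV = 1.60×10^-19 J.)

E = 5.40×10^6 eV

For a 2D rectangular well E = (h²/8m_p)·Σ n_i²/L_i² = (6.63×10^-34)²/(8·1.67×10^-27) · [5²/(31.8 fm)² + 1²/(25.6 fm)²].
Evaluating gives E = 8.636×10^-13 J = 5.40×10^6 eV.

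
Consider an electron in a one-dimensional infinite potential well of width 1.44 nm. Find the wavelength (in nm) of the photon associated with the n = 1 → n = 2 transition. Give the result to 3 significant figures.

E_1 = h²/(8m_eL²) = 2.905×10^-20 J, so ΔE = (2² − 1²)E_1 = 8.715×10^-20 J.
λ = hc/ΔE = (6.626×10^-34·2.998×10^8)/8.715×10^-20 = 2.28×10^-6 m = 2.28×10^3 nm.

λ = 2.28×10^3 nm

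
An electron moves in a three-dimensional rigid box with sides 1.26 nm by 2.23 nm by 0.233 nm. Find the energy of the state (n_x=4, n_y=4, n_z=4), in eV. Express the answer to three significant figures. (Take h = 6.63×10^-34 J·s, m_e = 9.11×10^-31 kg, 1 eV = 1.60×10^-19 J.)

For a 3D rectangular well E = (h²/8m_e)·Σ n_i²/L_i² = (6.63×10^-34)²/(8·9.11×10^-31) · [4²/(1.26 nm)² + 4²/(2.23 nm)² + 4²/(0.233 nm)²].
Evaluating gives E = 1.858×10^-17 J = 116 eV.

E = 116 eV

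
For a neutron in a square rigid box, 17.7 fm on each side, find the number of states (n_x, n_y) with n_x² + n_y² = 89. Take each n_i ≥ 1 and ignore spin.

The level has n_x² + n_y² = 89. The ordered positive-integer solutions are (5, 8), (8, 5).
That gives 2 states.

degeneracy = 2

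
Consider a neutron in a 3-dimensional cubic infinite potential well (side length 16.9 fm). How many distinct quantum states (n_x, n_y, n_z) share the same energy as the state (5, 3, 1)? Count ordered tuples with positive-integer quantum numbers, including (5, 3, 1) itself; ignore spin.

degeneracy = 6

The level has n_x² + n_y² + n_z² = 35. The ordered positive-integer solutions are (1, 3, 5), (1, 5, 3), (3, 1, 5), (3, 5, 1), (5, 1, 3), (5, 3, 1).
That gives 6 states.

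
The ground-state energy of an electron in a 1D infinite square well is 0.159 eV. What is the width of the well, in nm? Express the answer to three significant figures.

L = 1.54 nm

From E_n = n²h²/(8m_eL²), L = n·h/√(8m_eE_n).
E_1 = 0.159 eV = 2.547×10^-20 J, so L = 1·6.626×10^-34/√(8·9.109×10^-31·2.547×10^-20) = 1.54×10^-9 m = 1.54 nm.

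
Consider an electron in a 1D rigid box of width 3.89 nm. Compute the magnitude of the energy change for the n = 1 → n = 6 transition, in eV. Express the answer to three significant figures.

|ΔE| = 0.870 eV

E_1 = h²/(8m_eL²) = 3.981×10^-21 J.
|ΔE| = |1² − 6²|·E_1 = 35·3.981×10^-21 J = 1.393×10^-19 J = 0.870 eV.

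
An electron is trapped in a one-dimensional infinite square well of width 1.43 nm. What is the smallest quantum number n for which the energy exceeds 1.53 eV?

E_1 = h²/(8m_eL²) = 2.946×10^-20 J = 0.1839 eV.
Need n² > 1.53/0.1839 = 8.320, i.e. n > 2.884.
The smallest integer satisfying this is n = 3.

n = 3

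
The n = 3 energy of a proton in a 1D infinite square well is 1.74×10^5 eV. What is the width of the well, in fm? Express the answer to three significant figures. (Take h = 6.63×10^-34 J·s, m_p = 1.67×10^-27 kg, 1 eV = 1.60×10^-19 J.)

From E_n = n²h²/(8m_pL²), L = n·h/√(8m_pE_n).
E_3 = 1.74×10^5 eV = 2.784×10^-14 J, so L = 3·6.63×10^-34/√(8·1.67×10^-27·2.784×10^-14) = 1.03×10^-13 m = 103 fm.

L = 103 fm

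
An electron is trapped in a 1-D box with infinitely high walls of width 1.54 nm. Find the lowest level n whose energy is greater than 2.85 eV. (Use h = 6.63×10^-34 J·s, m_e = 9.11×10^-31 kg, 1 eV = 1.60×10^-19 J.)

n = 5

E_1 = h²/(8m_eL²) = 2.543×10^-20 J = 0.1589 eV.
Need n² > 2.85/0.1589 = 17.94, i.e. n > 4.236.
The smallest integer satisfying this is n = 5.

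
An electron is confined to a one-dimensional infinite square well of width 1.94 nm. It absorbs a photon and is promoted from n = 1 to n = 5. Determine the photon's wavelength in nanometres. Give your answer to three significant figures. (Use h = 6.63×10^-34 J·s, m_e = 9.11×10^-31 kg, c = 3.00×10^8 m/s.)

E_1 = h²/(8m_eL²) = 1.603×10^-20 J, so ΔE = (5² − 1²)E_1 = 3.847×10^-19 J.
λ = hc/ΔE = (6.63×10^-34·3.00×10^8)/3.847×10^-19 = 5.17×10^-7 m = 517 nm.

λ = 517 nm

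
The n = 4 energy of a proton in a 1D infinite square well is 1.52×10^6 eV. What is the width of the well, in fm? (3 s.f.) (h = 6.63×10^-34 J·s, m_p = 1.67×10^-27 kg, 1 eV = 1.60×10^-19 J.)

L = 46.5 fm

From E_n = n²h²/(8m_pL²), L = n·h/√(8m_pE_n).
E_4 = 1.52×10^6 eV = 2.432×10^-13 J, so L = 4·6.63×10^-34/√(8·1.67×10^-27·2.432×10^-13) = 4.65×10^-14 m = 46.5 fm.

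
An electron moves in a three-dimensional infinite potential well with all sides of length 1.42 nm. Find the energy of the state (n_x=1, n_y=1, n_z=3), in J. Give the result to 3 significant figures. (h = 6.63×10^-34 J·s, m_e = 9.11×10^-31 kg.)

For a 3D rectangular well E = (h²/8m_e)·Σ n_i²/L_i² = (6.63×10^-34)²/(8·9.11×10^-31) · [1²/(1.42 nm)² + 1²/(1.42 nm)² + 3²/(1.42 nm)²].
Evaluating gives E = 3.29×10^-19 J.

E = 3.29×10^-19 J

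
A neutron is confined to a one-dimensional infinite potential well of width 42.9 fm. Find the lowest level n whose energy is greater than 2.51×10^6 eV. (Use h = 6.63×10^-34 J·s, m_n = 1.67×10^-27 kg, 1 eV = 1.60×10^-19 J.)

E_1 = h²/(8m_nL²) = 1.788×10^-14 J = 1.118×10^5 eV.
Need n² > 2.51×10^6/1.118×10^5 = 22.45, i.e. n > 4.738.
The smallest integer satisfying this is n = 5.

n = 5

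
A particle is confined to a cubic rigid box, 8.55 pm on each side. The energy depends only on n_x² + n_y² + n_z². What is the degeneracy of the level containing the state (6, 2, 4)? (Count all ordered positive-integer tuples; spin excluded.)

degeneracy = 6

The level has n_x² + n_y² + n_z² = 56. The ordered positive-integer solutions are (2, 4, 6), (2, 6, 4), (4, 2, 6), (4, 6, 2), (6, 2, 4), (6, 4, 2).
That gives 6 states.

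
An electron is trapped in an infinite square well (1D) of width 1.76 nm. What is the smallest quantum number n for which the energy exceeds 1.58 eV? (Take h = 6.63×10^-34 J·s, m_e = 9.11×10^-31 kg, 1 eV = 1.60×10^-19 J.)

E_1 = h²/(8m_eL²) = 1.947×10^-20 J = 0.1217 eV.
Need n² > 1.58/0.1217 = 12.98, i.e. n > 3.603.
The smallest integer satisfying this is n = 4.

n = 4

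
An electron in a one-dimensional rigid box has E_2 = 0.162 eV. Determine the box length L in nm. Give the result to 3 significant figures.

From E_n = n²h²/(8m_eL²), L = n·h/√(8m_eE_n).
E_2 = 0.162 eV = 2.595×10^-20 J, so L = 2·6.626×10^-34/√(8·9.109×10^-31·2.595×10^-20) = 3.05×10^-9 m = 3.05 nm.

L = 3.05 nm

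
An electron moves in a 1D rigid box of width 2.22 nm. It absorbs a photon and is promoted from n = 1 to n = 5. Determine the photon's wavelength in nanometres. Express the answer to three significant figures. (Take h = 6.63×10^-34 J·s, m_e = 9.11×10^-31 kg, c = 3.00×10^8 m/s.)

E_1 = h²/(8m_eL²) = 1.224×10^-20 J, so ΔE = (5² − 1²)E_1 = 2.938×10^-19 J.
λ = hc/ΔE = (6.63×10^-34·3.00×10^8)/2.938×10^-19 = 6.77×10^-7 m = 677 nm.

λ = 677 nm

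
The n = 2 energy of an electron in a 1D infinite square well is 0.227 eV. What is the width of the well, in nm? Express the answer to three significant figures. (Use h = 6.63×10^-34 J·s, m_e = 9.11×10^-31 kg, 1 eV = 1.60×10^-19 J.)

L = 2.58 nm

From E_n = n²h²/(8m_eL²), L = n·h/√(8m_eE_n).
E_2 = 0.227 eV = 3.632×10^-20 J, so L = 2·6.63×10^-34/√(8·9.11×10^-31·3.632×10^-20) = 2.58×10^-9 m = 2.58 nm.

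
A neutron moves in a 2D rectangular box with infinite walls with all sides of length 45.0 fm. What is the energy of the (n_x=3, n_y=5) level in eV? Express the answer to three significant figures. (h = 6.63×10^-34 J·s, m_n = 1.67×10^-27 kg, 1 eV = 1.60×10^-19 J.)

E = 3.45×10^6 eV

For a 2D rectangular well E = (h²/8m_n)·Σ n_i²/L_i² = (6.63×10^-34)²/(8·1.67×10^-27) · [3²/(45.0 fm)² + 5²/(45.0 fm)²].
Evaluating gives E = 5.524×10^-13 J = 3.45×10^6 eV.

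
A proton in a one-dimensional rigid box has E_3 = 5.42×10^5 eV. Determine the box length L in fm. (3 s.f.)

From E_n = n²h²/(8m_pL²), L = n·h/√(8m_pE_n).
E_3 = 5.42×10^5 eV = 8.683×10^-14 J, so L = 3·6.626×10^-34/√(8·1.673×10^-27·8.683×10^-14) = 5.83×10^-14 m = 58.3 fm.

L = 58.3 fm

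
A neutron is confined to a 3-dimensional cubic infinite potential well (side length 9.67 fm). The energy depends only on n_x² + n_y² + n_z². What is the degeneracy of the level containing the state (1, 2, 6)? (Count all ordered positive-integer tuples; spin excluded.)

The level has n_x² + n_y² + n_z² = 41. The ordered positive-integer solutions are (1, 2, 6), (1, 6, 2), (2, 1, 6), (2, 6, 1), (3, 4, 4), (4, 3, 4), (4, 4, 3), (6, 1, 2), (6, 2, 1).
That gives 9 states.

degeneracy = 9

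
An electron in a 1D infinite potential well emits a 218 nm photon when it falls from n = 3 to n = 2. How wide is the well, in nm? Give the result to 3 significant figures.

The photon carries ΔE = hc/λ = 6.626×10^-34·2.998×10^8/2.18×10^-7 m = 9.112×10^-19 J.
Since ΔE = (3² − 2²)E_1, E_1 = 1.822×10^-19 J, and L = h/√(8m_eE_1) = 5.75×10^-10 m = 0.575 nm.

L = 0.575 nm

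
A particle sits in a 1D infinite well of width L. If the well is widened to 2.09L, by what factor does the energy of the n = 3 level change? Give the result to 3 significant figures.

0.229

E_n ∝ 1/L², so the energy scales by 1/2.09² = 0.229.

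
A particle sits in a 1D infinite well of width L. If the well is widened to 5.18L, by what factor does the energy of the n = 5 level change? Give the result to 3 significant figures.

E_n ∝ 1/L², so the energy scales by 1/5.18² = 0.0373.

0.0373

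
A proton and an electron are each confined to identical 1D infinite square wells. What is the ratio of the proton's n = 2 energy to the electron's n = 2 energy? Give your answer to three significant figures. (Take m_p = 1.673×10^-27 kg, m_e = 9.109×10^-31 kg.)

5.44×10^-4

E_n ∝ 1/m at fixed n and L, so the ratio is m_e/m_p = 9.109×10^-31/1.673×10^-27 = 5.44×10^-4.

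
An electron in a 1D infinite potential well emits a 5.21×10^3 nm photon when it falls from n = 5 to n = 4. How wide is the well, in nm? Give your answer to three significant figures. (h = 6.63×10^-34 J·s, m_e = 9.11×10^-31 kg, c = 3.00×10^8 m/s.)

L = 3.77 nm

The photon carries ΔE = hc/λ = 6.63×10^-34·3.00×10^8/5.21×10^-6 m = 3.818×10^-20 J.
Since ΔE = (5² − 4²)E_1, E_1 = 4.242×10^-21 J, and L = h/√(8m_eE_1) = 3.77×10^-9 m = 3.77 nm.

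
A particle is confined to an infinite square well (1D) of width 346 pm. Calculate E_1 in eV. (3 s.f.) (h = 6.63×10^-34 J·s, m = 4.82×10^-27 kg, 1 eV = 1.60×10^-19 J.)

E_1 = 5.95×10^-4 eV

For an infinite well E_n = n²h²/(8mL²), so E_1 = h²/(8mL²) = (6.63×10^-34)²/(8·4.82×10^-27·(3.46×10^-10 m)²) = 9.522×10^-23 J.
Converting, E_1 = 9.522×10^-23 J / (1.60×10^-19 J/eV) = 5.95×10^-4 eV.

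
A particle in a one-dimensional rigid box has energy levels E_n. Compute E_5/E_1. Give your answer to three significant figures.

E_n ∝ n², so E_5/E_1 = 5²/1² = 25/1 = 25.0.

25.0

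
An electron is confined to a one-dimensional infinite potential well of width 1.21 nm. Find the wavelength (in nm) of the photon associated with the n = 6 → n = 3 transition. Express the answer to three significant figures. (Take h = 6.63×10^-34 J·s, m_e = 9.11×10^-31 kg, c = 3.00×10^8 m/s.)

λ = 179 nm

E_1 = h²/(8m_eL²) = 4.120×10^-20 J, so ΔE = (6² − 3²)E_1 = 1.112×10^-18 J.
λ = hc/ΔE = (6.63×10^-34·3.00×10^8)/1.112×10^-18 = 1.79×10^-7 m = 179 nm.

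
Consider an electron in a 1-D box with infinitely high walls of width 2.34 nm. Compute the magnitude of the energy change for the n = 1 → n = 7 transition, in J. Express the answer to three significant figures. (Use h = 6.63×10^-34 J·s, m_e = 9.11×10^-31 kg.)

E_1 = h²/(8m_eL²) = 1.102×10^-20 J.
|ΔE| = |1² − 7²|·E_1 = 48·1.102×10^-20 J = 5.29×10^-19 J.

|ΔE| = 5.29×10^-19 J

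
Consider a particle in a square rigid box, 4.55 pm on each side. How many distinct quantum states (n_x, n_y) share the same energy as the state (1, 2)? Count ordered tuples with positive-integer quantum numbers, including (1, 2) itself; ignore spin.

degeneracy = 2

The level has n_x² + n_y² = 5. The ordered positive-integer solutions are (1, 2), (2, 1).
That gives 2 states.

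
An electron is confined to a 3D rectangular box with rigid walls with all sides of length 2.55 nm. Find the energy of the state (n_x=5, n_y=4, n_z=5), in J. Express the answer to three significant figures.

E = 6.12×10^-19 J

For a 3D rectangular well E = (h²/8m_e)·Σ n_i²/L_i² = (6.626×10^-34)²/(8·9.109×10^-31) · [5²/(2.55 nm)² + 4²/(2.55 nm)² + 5²/(2.55 nm)²].
Evaluating gives E = 6.12×10^-19 J.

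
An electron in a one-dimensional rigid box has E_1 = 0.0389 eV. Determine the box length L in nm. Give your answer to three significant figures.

From E_n = n²h²/(8m_eL²), L = n·h/√(8m_eE_n).
E_1 = 0.0389 eV = 6.232×10^-21 J, so L = 1·6.626×10^-34/√(8·9.109×10^-31·6.232×10^-21) = 3.11×10^-9 m = 3.11 nm.

L = 3.11 nm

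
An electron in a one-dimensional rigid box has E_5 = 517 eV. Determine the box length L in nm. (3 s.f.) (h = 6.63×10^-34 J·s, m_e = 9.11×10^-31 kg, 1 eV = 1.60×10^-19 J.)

L = 0.135 nm

From E_n = n²h²/(8m_eL²), L = n·h/√(8m_eE_n).
E_5 = 517 eV = 8.272×10^-17 J, so L = 5·6.63×10^-34/√(8·9.11×10^-31·8.272×10^-17) = 1.35×10^-10 m = 0.135 nm.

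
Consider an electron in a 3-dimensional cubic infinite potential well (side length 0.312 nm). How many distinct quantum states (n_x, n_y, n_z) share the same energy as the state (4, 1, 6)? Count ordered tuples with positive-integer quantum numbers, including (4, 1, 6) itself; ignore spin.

degeneracy = 6

The level has n_x² + n_y² + n_z² = 53. The ordered positive-integer solutions are (1, 4, 6), (1, 6, 4), (4, 1, 6), (4, 6, 1), (6, 1, 4), (6, 4, 1).
That gives 6 states.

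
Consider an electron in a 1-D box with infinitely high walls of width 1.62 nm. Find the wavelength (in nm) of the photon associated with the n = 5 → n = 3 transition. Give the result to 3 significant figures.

E_1 = h²/(8m_eL²) = 2.296×10^-20 J, so ΔE = (5² − 3²)E_1 = 3.674×10^-19 J.
λ = hc/ΔE = (6.626×10^-34·2.998×10^8)/3.674×10^-19 = 5.41×10^-7 m = 541 nm.

λ = 541 nm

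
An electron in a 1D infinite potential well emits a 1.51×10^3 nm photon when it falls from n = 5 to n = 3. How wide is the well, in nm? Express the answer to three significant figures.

L = 2.71 nm

The photon carries ΔE = hc/λ = 6.626×10^-34·2.998×10^8/1.51×10^-6 m = 1.316×10^-19 J.
Since ΔE = (5² − 3²)E_1, E_1 = 8.225×10^-21 J, and L = h/√(8m_eE_1) = 2.71×10^-9 m = 2.71 nm.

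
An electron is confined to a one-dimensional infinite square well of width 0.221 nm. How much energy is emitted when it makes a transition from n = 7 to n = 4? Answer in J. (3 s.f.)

|ΔE| = 4.07×10^-17 J

E_1 = h²/(8m_eL²) = 1.234×10^-18 J.
|ΔE| = |7² − 4²|·E_1 = 33·1.234×10^-18 J = 4.07×10^-17 J.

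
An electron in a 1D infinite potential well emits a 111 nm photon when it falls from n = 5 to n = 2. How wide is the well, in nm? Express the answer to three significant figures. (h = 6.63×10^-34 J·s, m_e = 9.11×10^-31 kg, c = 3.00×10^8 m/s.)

The photon carries ΔE = hc/λ = 6.63×10^-34·3.00×10^8/1.11×10^-7 m = 1.792×10^-18 J.
Since ΔE = (5² − 2²)E_1, E_1 = 8.533×10^-20 J, and L = h/√(8m_eE_1) = 8.41×10^-10 m = 0.841 nm.

L = 0.841 nm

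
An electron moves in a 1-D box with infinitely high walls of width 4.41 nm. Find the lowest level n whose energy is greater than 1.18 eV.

E_1 = h²/(8m_eL²) = 3.098×10^-21 J = 0.01934 eV.
Need n² > 1.18/0.01934 = 61.01, i.e. n > 7.811.
The smallest integer satisfying this is n = 8.

n = 8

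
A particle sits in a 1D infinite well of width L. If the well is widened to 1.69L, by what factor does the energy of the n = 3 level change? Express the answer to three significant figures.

E_n ∝ 1/L², so the energy scales by 1/1.69² = 0.350.

0.350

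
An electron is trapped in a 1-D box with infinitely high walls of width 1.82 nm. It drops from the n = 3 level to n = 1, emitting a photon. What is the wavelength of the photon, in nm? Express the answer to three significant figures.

λ = 1.37×10^3 nm

E_1 = h²/(8m_eL²) = 1.819×10^-20 J, so ΔE = (3² − 1²)E_1 = 1.455×10^-19 J.
λ = hc/ΔE = (6.626×10^-34·2.998×10^8)/1.455×10^-19 = 1.37×10^-6 m = 1.37×10^3 nm.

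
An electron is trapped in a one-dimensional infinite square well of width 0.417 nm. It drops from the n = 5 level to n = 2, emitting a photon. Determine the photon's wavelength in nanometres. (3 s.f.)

λ = 27.3 nm

E_1 = h²/(8m_eL²) = 3.465×10^-19 J, so ΔE = (5² − 2²)E_1 = 7.276×10^-18 J.
λ = hc/ΔE = (6.626×10^-34·2.998×10^8)/7.276×10^-18 = 2.73×10^-8 m = 27.3 nm.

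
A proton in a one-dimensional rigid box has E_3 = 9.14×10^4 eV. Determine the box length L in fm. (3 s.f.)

L = 142 fm

From E_n = n²h²/(8m_pL²), L = n·h/√(8m_pE_n).
E_3 = 9.14×10^4 eV = 1.464×10^-14 J, so L = 3·6.626×10^-34/√(8·1.673×10^-27·1.464×10^-14) = 1.42×10^-13 m = 142 fm.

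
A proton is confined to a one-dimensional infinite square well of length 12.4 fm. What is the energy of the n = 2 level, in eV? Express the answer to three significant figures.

E_2 = 5.33×10^6 eV

For an infinite well E_n = n²h²/(8m_pL²), so E_1 = h²/(8m_pL²) = (6.626×10^-34)²/(8·1.673×10^-27·(1.24×10^-14 m)²) = 2.133×10^-13 J.
Then E_2 = 2²·E_1 = 4·2.133×10^-13 J = 8.532×10^-13 J.
Converting, E_2 = 8.532×10^-13 J / (1.602×10^-19 J/eV) = 5.33×10^6 eV.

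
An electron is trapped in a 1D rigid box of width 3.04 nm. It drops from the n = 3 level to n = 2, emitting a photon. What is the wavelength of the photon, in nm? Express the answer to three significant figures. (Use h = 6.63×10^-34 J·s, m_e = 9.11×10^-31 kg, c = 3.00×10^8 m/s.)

λ = 6.10×10^3 nm

E_1 = h²/(8m_eL²) = 6.526×10^-21 J, so ΔE = (3² − 2²)E_1 = 3.263×10^-20 J.
λ = hc/ΔE = (6.63×10^-34·3.00×10^8)/3.263×10^-20 = 6.10×10^-6 m = 6.10×10^3 nm.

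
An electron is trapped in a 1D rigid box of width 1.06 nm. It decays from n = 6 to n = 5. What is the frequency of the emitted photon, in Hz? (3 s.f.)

E_1 = h²/(8m_eL²) = 5.362×10^-20 J and ΔE = (6² − 5²)E_1 = 5.898×10^-19 J.
f = ΔE/h = 5.898×10^-19/6.626×10^-34 = 8.90×10^14 Hz.

f = 8.90×10^14 Hz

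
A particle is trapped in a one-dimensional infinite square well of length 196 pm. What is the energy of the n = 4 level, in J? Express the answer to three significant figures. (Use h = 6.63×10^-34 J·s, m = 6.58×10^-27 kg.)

E_4 = 3.48×10^-21 J

For an infinite well E_n = n²h²/(8mL²), so E_1 = h²/(8mL²) = (6.63×10^-34)²/(8·6.58×10^-27·(1.96×10^-10 m)²) = 2.174×10^-22 J.
Then E_4 = 4²·E_1 = 16·2.174×10^-22 J = 3.48×10^-21 J.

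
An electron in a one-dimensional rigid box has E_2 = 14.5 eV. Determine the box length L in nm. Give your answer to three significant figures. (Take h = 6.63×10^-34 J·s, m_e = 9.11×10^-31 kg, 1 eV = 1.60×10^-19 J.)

From E_n = n²h²/(8m_eL²), L = n·h/√(8m_eE_n).
E_2 = 14.5 eV = 2.320×10^-18 J, so L = 2·6.63×10^-34/√(8·9.11×10^-31·2.320×10^-18) = 3.22×10^-10 m = 0.322 nm.

L = 0.322 nm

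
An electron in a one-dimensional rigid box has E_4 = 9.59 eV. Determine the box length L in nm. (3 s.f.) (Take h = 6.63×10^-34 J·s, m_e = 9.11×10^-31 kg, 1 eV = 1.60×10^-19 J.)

From E_n = n²h²/(8m_eL²), L = n·h/√(8m_eE_n).
E_4 = 9.59 eV = 1.534×10^-18 J, so L = 4·6.63×10^-34/√(8·9.11×10^-31·1.534×10^-18) = 7.93×10^-10 m = 0.793 nm.

L = 0.793 nm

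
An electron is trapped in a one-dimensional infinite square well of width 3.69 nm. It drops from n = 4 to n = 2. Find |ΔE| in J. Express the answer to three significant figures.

|ΔE| = 5.31×10^-20 J

E_1 = h²/(8m_eL²) = 4.425×10^-21 J.
|ΔE| = |4² − 2²|·E_1 = 12·4.425×10^-21 J = 5.31×10^-20 J.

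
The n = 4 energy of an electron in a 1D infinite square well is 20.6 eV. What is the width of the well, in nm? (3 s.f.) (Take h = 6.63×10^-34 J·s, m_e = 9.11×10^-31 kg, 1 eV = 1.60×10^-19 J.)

From E_n = n²h²/(8m_eL²), L = n·h/√(8m_eE_n).
E_4 = 20.6 eV = 3.296×10^-18 J, so L = 4·6.63×10^-34/√(8·9.11×10^-31·3.296×10^-18) = 5.41×10^-10 m = 0.541 nm.

L = 0.541 nm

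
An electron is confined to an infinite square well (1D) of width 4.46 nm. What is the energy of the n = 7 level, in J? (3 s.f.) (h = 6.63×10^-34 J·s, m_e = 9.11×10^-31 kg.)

For an infinite well E_n = n²h²/(8m_eL²), so E_1 = h²/(8m_eL²) = (6.63×10^-34)²/(8·9.11×10^-31·(4.46×10^-9 m)²) = 3.032×10^-21 J.
Then E_7 = 7²·E_1 = 49·3.032×10^-21 J = 1.49×10^-19 J.

E_7 = 1.49×10^-19 J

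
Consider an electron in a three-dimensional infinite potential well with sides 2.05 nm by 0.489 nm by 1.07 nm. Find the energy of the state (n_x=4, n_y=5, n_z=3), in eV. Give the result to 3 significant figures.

For a 3D rectangular well E = (h²/8m_e)·Σ n_i²/L_i² = (6.626×10^-34)²/(8·9.109×10^-31) · [4²/(2.05 nm)² + 5²/(0.489 nm)² + 3²/(1.07 nm)²].
Evaluating gives E = 7.002×10^-18 J = 43.7 eV.

E = 43.7 eV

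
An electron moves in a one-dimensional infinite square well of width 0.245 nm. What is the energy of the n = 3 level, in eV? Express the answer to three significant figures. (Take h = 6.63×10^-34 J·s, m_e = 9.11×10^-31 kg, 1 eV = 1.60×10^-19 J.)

E_3 = 56.5 eV

For an infinite well E_n = n²h²/(8m_eL²), so E_1 = h²/(8m_eL²) = (6.63×10^-34)²/(8·9.11×10^-31·(2.45×10^-10 m)²) = 1.005×10^-18 J.
Then E_3 = 3²·E_1 = 9·1.005×10^-18 J = 9.045×10^-18 J.
Converting, E_3 = 9.045×10^-18 J / (1.60×10^-19 J/eV) = 56.5 eV.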